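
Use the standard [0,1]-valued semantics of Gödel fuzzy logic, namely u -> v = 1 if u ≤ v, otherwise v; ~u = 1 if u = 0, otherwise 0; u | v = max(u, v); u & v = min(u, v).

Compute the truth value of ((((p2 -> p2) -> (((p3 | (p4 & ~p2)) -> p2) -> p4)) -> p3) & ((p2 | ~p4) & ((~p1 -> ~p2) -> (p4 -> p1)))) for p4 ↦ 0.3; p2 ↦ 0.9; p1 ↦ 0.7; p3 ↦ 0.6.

(p2 -> p2): 0.9 ≤ 0.9, so result = 1
~p2: Gödel ¬ of 0.9 = 0 (operand ≠ 0)
(p4 & ~p2) = min(0.3, 0) = 0
(p3 | (p4 & ~p2)) = max(0.6, 0) = 0.6
((p3 | (p4 & ~p2)) -> p2): 0.6 ≤ 0.9, so result = 1
(((p3 | (p4 & ~p2)) -> p2) -> p4): 1 > 0.3, so result = 0.3
((p2 -> p2) -> (((p3 | (p4 & ~p2)) -> p2) -> p4)): 1 > 0.3, so result = 0.3
(((p2 -> p2) -> (((p3 | (p4 & ~p2)) -> p2) -> p4)) -> p3): 0.3 ≤ 0.6, so result = 1
~p4: Gödel ¬ of 0.3 = 0 (operand ≠ 0)
(p2 | ~p4) = max(0.9, 0) = 0.9
~p1: Gödel ¬ of 0.7 = 0 (operand ≠ 0)
~p2: Gödel ¬ of 0.9 = 0 (operand ≠ 0)
(~p1 -> ~p2): 0 ≤ 0, so result = 1
(p4 -> p1): 0.3 ≤ 0.7, so result = 1
((~p1 -> ~p2) -> (p4 -> p1)): 1 ≤ 1, so result = 1
((p2 | ~p4) & ((~p1 -> ~p2) -> (p4 -> p1))) = min(0.9, 1) = 0.9
((((p2 -> p2) -> (((p3 | (p4 & ~p2)) -> p2) -> p4)) -> p3) & ((p2 | ~p4) & ((~p1 -> ~p2) -> (p4 -> p1)))) = min(1, 0.9) = 0.9

0.90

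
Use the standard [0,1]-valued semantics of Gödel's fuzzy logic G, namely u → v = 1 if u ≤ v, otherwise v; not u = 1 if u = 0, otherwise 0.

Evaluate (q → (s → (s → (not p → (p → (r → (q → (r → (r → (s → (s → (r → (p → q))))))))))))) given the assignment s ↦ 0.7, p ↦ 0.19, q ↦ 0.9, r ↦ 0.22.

1.00

not p: Gödel ¬ of 0.19 = 0 (operand ≠ 0)
(p → q): 0.19 ≤ 0.9, so result = 1
(r → (p → q)): 0.22 ≤ 1, so result = 1
(s → (r → (p → q))): 0.7 ≤ 1, so result = 1
(s → (s → (r → (p → q)))): 0.7 ≤ 1, so result = 1
(r → (s → (s → (r → (p → q))))): 0.22 ≤ 1, so result = 1
(r → (r → (s → (s → (r → (p → q)))))): 0.22 ≤ 1, so result = 1
(q → (r → (r → (s → (s → (r → (p → q))))))): 0.9 ≤ 1, so result = 1
(r → (q → (r → (r → (s → (s → (r → (p → q)))))))): 0.22 ≤ 1, so result = 1
(p → (r → (q → (r → (r → (s → (s → (r → (p → q))))))))): 0.19 ≤ 1, so result = 1
(not p → (p → (r → (q → (r → (r → (s → (s → (r → (p → q)))))))))): 0 ≤ 1, so result = 1
(s → (not p → (p → (r → (q → (r → (r → (s → (s → (r → (p → q))))))))))): 0.7 ≤ 1, so result = 1
(s → (s → (not p → (p → (r → (q → (r → (r → (s → (s → (r → (p → q)))))))))))): 0.7 ≤ 1, so result = 1
(q → (s → (s → (not p → (p → (r → (q → (r → (r → (s → (s → (r → (p → q))))))))))))): 0.9 ≤ 1, so result = 1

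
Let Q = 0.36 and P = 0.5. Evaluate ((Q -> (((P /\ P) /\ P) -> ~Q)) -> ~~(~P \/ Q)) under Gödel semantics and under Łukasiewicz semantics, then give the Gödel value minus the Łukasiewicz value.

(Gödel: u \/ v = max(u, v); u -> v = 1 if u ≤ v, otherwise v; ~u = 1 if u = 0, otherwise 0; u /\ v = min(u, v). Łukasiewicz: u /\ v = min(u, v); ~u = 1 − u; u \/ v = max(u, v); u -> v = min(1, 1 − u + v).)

0.50

Gödel evaluation:
  (P /\ P) = min(0.5, 0.5) = 0.5
  ((P /\ P) /\ P) = min(0.5, 0.5) = 0.5
  ~Q: Gödel ¬ of 0.36 = 0 (operand ≠ 0)
  (((P /\ P) /\ P) -> ~Q): 0.5 > 0, so result = 0
  (Q -> (((P /\ P) /\ P) -> ~Q)): 0.36 > 0, so result = 0
  ~P: Gödel ¬ of 0.5 = 0 (operand ≠ 0)
  (~P \/ Q) = max(0, 0.36) = 0.36
  ~(~P \/ Q): Gödel ¬ of 0.36 = 0 (operand ≠ 0)
  ~~(~P \/ Q): Gödel ¬ of 0 = 1 (operand is 0)
  ((Q -> (((P /\ P) /\ P) -> ~Q)) -> ~~(~P \/ Q)): 0 ≤ 1, so result = 1
  Gödel value = 1
Łukasiewicz evaluation:
  (P /\ P) = min(0.5, 0.5) = 0.5
  ((P /\ P) /\ P) = min(0.5, 0.5) = 0.5
  ~Q: Łukasiewicz ¬ gives 1 − 0.36 = 0.64
  (((P /\ P) /\ P) -> ~Q): min(1, 1 − 0.5 + 0.64) = 1
  (Q -> (((P /\ P) /\ P) -> ~Q)): min(1, 1 − 0.36 + 1) = 1
  ~P: Łukasiewicz ¬ gives 1 − 0.5 = 0.5
  (~P \/ Q) = max(0.5, 0.36) = 0.5
  ~(~P \/ Q): Łukasiewicz ¬ gives 1 − 0.5 = 0.5
  ~~(~P \/ Q): Łukasiewicz ¬ gives 1 − 0.5 = 0.5
  ((Q -> (((P /\ P) /\ P) -> ~Q)) -> ~~(~P \/ Q)): min(1, 1 − 1 + 0.5) = 0.5
  Łukasiewicz value = 0.5
Difference: 1 − 0.5 = 0.50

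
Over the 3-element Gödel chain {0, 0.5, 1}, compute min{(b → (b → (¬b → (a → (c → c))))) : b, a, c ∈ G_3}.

Every assignment gives 1. For instance at b = 0, a = 0, c = 0:
  ¬b: Gödel ¬ of 0 = 1 (operand is 0)
  (c → c): 0 ≤ 0, so result = 1
  (a → (c → c)): 0 ≤ 1, so result = 1
  (¬b → (a → (c → c))): 1 ≤ 1, so result = 1
  (b → (¬b → (a → (c → c)))): 0 ≤ 1, so result = 1
  (b → (b → (¬b → (a → (c → c))))): 0 ≤ 1, so result = 1
All 27 assignments give value 1 — the formula is a G_3-tautology.

1.00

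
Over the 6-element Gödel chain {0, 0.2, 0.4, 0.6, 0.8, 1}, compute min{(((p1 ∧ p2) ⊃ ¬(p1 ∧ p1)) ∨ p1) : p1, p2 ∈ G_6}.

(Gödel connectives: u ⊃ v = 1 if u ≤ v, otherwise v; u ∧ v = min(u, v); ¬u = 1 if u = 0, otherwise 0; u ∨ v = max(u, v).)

0.20

The minimum is attained at p1 = 0.2, p2 = 0.2:
  (p1 ∧ p2) = min(0.2, 0.2) = 0.2
  (p1 ∧ p1) = min(0.2, 0.2) = 0.2
  ¬(p1 ∧ p1): Gödel ¬ of 0.2 = 0 (operand ≠ 0)
  ((p1 ∧ p2) ⊃ ¬(p1 ∧ p1)): 0.2 > 0, so result = 0
  (((p1 ∧ p2) ⊃ ¬(p1 ∧ p1)) ∨ p1) = max(0, 0.2) = 0.2
Checking all 36 assignments confirms none give a value below 0.20.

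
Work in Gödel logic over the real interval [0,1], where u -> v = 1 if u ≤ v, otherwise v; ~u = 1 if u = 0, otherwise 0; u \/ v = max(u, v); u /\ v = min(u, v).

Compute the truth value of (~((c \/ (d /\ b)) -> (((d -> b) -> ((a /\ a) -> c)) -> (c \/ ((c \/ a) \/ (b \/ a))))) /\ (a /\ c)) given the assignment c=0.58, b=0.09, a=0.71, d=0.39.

0.00

(d /\ b) = min(0.39, 0.09) = 0.09
(c \/ (d /\ b)) = max(0.58, 0.09) = 0.58
(d -> b): 0.39 > 0.09, so result = 0.09
(a /\ a) = min(0.71, 0.71) = 0.71
((a /\ a) -> c): 0.71 > 0.58, so result = 0.58
((d -> b) -> ((a /\ a) -> c)): 0.09 ≤ 0.58, so result = 1
(c \/ a) = max(0.58, 0.71) = 0.71
(b \/ a) = max(0.09, 0.71) = 0.71
((c \/ a) \/ (b \/ a)) = max(0.71, 0.71) = 0.71
(c \/ ((c \/ a) \/ (b \/ a))) = max(0.58, 0.71) = 0.71
(((d -> b) -> ((a /\ a) -> c)) -> (c \/ ((c \/ a) \/ (b \/ a)))): 1 > 0.71, so result = 0.71
((c \/ (d /\ b)) -> (((d -> b) -> ((a /\ a) -> c)) -> (c \/ ((c \/ a) \/ (b \/ a))))): 0.58 ≤ 0.71, so result = 1
~((c \/ (d /\ b)) -> (((d -> b) -> ((a /\ a) -> c)) -> (c \/ ((c \/ a) \/ (b \/ a))))): Gödel ¬ of 1 = 0 (operand ≠ 0)
(a /\ c) = min(0.71, 0.58) = 0.58
(~((c \/ (d /\ b)) -> (((d -> b) -> ((a /\ a) -> c)) -> (c \/ ((c \/ a) \/ (b \/ a))))) /\ (a /\ c)) = min(0, 0.58) = 0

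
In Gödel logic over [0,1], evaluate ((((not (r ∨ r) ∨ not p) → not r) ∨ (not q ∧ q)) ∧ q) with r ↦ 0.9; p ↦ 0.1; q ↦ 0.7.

(r ∨ r) = max(0.9, 0.9) = 0.9
not (r ∨ r): Gödel ¬ of 0.9 = 0 (operand ≠ 0)
not p: Gödel ¬ of 0.1 = 0 (operand ≠ 0)
(not (r ∨ r) ∨ not p) = max(0, 0) = 0
not r: Gödel ¬ of 0.9 = 0 (operand ≠ 0)
((not (r ∨ r) ∨ not p) → not r): 0 ≤ 0, so result = 1
not q: Gödel ¬ of 0.7 = 0 (operand ≠ 0)
(not q ∧ q) = min(0, 0.7) = 0
(((not (r ∨ r) ∨ not p) → not r) ∨ (not q ∧ q)) = max(1, 0) = 1
((((not (r ∨ r) ∨ not p) → not r) ∨ (not q ∧ q)) ∧ q) = min(1, 0.7) = 0.7

0.70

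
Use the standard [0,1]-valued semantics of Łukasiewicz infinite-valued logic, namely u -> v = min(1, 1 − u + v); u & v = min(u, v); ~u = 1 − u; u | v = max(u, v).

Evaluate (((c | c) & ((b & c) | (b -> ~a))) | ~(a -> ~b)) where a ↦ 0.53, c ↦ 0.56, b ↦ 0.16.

0.56

(c | c) = max(0.56, 0.56) = 0.56
(b & c) = min(0.16, 0.56) = 0.16
~a: Łukasiewicz ¬ gives 1 − 0.53 = 0.47
(b -> ~a): min(1, 1 − 0.16 + 0.47) = 1
((b & c) | (b -> ~a)) = max(0.16, 1) = 1
((c | c) & ((b & c) | (b -> ~a))) = min(0.56, 1) = 0.56
~b: Łukasiewicz ¬ gives 1 − 0.16 = 0.84
(a -> ~b): min(1, 1 − 0.53 + 0.84) = 1
~(a -> ~b): Łukasiewicz ¬ gives 1 − 1 = 0
(((c | c) & ((b & c) | (b -> ~a))) | ~(a -> ~b)) = max(0.56, 0) = 0.56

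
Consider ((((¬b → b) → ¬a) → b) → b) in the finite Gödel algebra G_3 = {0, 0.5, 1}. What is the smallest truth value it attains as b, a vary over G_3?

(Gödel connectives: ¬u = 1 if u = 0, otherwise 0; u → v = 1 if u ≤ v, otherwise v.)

0.50

The minimum is attained at b = 0.5, a = 0.5:
  ¬b: Gödel ¬ of 0.5 = 0 (operand ≠ 0)
  (¬b → b): 0 ≤ 0.5, so result = 1
  ¬a: Gödel ¬ of 0.5 = 0 (operand ≠ 0)
  ((¬b → b) → ¬a): 1 > 0, so result = 0
  (((¬b → b) → ¬a) → b): 0 ≤ 0.5, so result = 1
  ((((¬b → b) → ¬a) → b) → b): 1 > 0.5, so result = 0.5
Checking all 9 assignments confirms none give a value below 0.50.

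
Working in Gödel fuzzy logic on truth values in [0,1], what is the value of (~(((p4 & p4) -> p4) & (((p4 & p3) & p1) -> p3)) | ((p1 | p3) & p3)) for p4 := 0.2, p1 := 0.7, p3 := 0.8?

0.80

(p4 & p4) = min(0.2, 0.2) = 0.2
((p4 & p4) -> p4): 0.2 ≤ 0.2, so result = 1
(p4 & p3) = min(0.2, 0.8) = 0.2
((p4 & p3) & p1) = min(0.2, 0.7) = 0.2
(((p4 & p3) & p1) -> p3): 0.2 ≤ 0.8, so result = 1
(((p4 & p4) -> p4) & (((p4 & p3) & p1) -> p3)) = min(1, 1) = 1
~(((p4 & p4) -> p4) & (((p4 & p3) & p1) -> p3)): Gödel ¬ of 1 = 0 (operand ≠ 0)
(p1 | p3) = max(0.7, 0.8) = 0.8
((p1 | p3) & p3) = min(0.8, 0.8) = 0.8
(~(((p4 & p4) -> p4) & (((p4 & p3) & p1) -> p3)) | ((p1 | p3) & p3)) = max(0, 0.8) = 0.8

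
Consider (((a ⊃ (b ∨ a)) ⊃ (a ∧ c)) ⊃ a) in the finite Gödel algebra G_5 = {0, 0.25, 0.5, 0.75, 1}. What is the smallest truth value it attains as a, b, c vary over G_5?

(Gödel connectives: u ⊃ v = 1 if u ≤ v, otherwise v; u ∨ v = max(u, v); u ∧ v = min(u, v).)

1.00

Every assignment gives 1. For instance at a = 0, b = 0, c = 0:
  (b ∨ a) = max(0, 0) = 0
  (a ⊃ (b ∨ a)): 0 ≤ 0, so result = 1
  (a ∧ c) = min(0, 0) = 0
  ((a ⊃ (b ∨ a)) ⊃ (a ∧ c)): 1 > 0, so result = 0
  (((a ⊃ (b ∨ a)) ⊃ (a ∧ c)) ⊃ a): 0 ≤ 0, so result = 1
All 125 assignments give value 1 — the formula is a G_5-tautology.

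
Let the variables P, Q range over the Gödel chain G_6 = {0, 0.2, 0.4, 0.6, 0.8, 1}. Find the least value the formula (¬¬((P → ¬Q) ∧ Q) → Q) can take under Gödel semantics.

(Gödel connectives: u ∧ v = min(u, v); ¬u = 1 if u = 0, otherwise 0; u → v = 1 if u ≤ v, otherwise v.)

The minimum is attained at P = 0, Q = 0.2:
  ¬Q: Gödel ¬ of 0.2 = 0 (operand ≠ 0)
  (P → ¬Q): 0 ≤ 0, so result = 1
  ((P → ¬Q) ∧ Q) = min(1, 0.2) = 0.2
  ¬((P → ¬Q) ∧ Q): Gödel ¬ of 0.2 = 0 (operand ≠ 0)
  ¬¬((P → ¬Q) ∧ Q): Gödel ¬ of 0 = 1 (operand is 0)
  (¬¬((P → ¬Q) ∧ Q) → Q): 1 > 0.2, so result = 0.2
Checking all 36 assignments confirms none give a value below 0.20.

0.20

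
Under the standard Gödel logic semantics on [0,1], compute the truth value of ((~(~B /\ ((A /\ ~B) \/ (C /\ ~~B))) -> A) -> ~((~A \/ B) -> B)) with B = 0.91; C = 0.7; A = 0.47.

0.00

~B: Gödel ¬ of 0.91 = 0 (operand ≠ 0)
~B: Gödel ¬ of 0.91 = 0 (operand ≠ 0)
(A /\ ~B) = min(0.47, 0) = 0
~B: Gödel ¬ of 0.91 = 0 (operand ≠ 0)
~~B: Gödel ¬ of 0 = 1 (operand is 0)
(C /\ ~~B) = min(0.7, 1) = 0.7
((A /\ ~B) \/ (C /\ ~~B)) = max(0, 0.7) = 0.7
(~B /\ ((A /\ ~B) \/ (C /\ ~~B))) = min(0, 0.7) = 0
~(~B /\ ((A /\ ~B) \/ (C /\ ~~B))): Gödel ¬ of 0 = 1 (operand is 0)
(~(~B /\ ((A /\ ~B) \/ (C /\ ~~B))) -> A): 1 > 0.47, so result = 0.47
~A: Gödel ¬ of 0.47 = 0 (operand ≠ 0)
(~A \/ B) = max(0, 0.91) = 0.91
((~A \/ B) -> B): 0.91 ≤ 0.91, so result = 1
~((~A \/ B) -> B): Gödel ¬ of 1 = 0 (operand ≠ 0)
((~(~B /\ ((A /\ ~B) \/ (C /\ ~~B))) -> A) -> ~((~A \/ B) -> B)): 0.47 > 0, so result = 0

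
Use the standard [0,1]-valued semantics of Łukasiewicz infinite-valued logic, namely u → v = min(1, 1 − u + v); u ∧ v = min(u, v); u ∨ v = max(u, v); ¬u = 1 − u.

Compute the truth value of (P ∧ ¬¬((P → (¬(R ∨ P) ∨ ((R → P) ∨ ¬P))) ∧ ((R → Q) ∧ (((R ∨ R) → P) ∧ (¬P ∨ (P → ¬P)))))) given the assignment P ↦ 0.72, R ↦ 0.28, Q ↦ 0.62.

0.56

(R ∨ P) = max(0.28, 0.72) = 0.72
¬(R ∨ P): Łukasiewicz ¬ gives 1 − 0.72 = 0.28
(R → P): min(1, 1 − 0.28 + 0.72) = 1
¬P: Łukasiewicz ¬ gives 1 − 0.72 = 0.28
((R → P) ∨ ¬P) = max(1, 0.28) = 1
(¬(R ∨ P) ∨ ((R → P) ∨ ¬P)) = max(0.28, 1) = 1
(P → (¬(R ∨ P) ∨ ((R → P) ∨ ¬P))): min(1, 1 − 0.72 + 1) = 1
(R → Q): min(1, 1 − 0.28 + 0.62) = 1
(R ∨ R) = max(0.28, 0.28) = 0.28
((R ∨ R) → P): min(1, 1 − 0.28 + 0.72) = 1
¬P: Łukasiewicz ¬ gives 1 − 0.72 = 0.28
¬P: Łukasiewicz ¬ gives 1 − 0.72 = 0.28
(P → ¬P): min(1, 1 − 0.72 + 0.28) = 0.56
(¬P ∨ (P → ¬P)) = max(0.28, 0.56) = 0.56
(((R ∨ R) → P) ∧ (¬P ∨ (P → ¬P))) = min(1, 0.56) = 0.56
((R → Q) ∧ (((R ∨ R) → P) ∧ (¬P ∨ (P → ¬P)))) = min(1, 0.56) = 0.56
((P → (¬(R ∨ P) ∨ ((R → P) ∨ ¬P))) ∧ ((R → Q) ∧ (((R ∨ R) → P) ∧ (¬P ∨ (P → ¬P))))) = min(1, 0.56) = 0.56
¬((P → (¬(R ∨ P) ∨ ((R → P) ∨ ¬P))) ∧ ((R → Q) ∧ (((R ∨ R) → P) ∧ (¬P ∨ (P → ¬P))))): Łukasiewicz ¬ gives 1 − 0.56 = 0.44
¬¬((P → (¬(R ∨ P) ∨ ((R → P) ∨ ¬P))) ∧ ((R → Q) ∧ (((R ∨ R) → P) ∧ (¬P ∨ (P → ¬P))))): Łukasiewicz ¬ gives 1 − 0.44 = 0.56
(P ∧ ¬¬((P → (¬(R ∨ P) ∨ ((R → P) ∨ ¬P))) ∧ ((R → Q) ∧ (((R ∨ R) → P) ∧ (¬P ∨ (P → ¬P)))))) = min(0.72, 0.56) = 0.56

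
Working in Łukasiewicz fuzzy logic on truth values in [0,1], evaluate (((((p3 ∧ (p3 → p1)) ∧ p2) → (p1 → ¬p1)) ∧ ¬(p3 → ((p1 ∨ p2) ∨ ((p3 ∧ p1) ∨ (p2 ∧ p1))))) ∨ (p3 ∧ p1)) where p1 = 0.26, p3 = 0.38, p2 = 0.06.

0.26

(p3 → p1): min(1, 1 − 0.38 + 0.26) = 0.88
(p3 ∧ (p3 → p1)) = min(0.38, 0.88) = 0.38
((p3 ∧ (p3 → p1)) ∧ p2) = min(0.38, 0.06) = 0.06
¬p1: Łukasiewicz ¬ gives 1 − 0.26 = 0.74
(p1 → ¬p1): min(1, 1 − 0.26 + 0.74) = 1
(((p3 ∧ (p3 → p1)) ∧ p2) → (p1 → ¬p1)): min(1, 1 − 0.06 + 1) = 1
(p1 ∨ p2) = max(0.26, 0.06) = 0.26
(p3 ∧ p1) = min(0.38, 0.26) = 0.26
(p2 ∧ p1) = min(0.06, 0.26) = 0.06
((p3 ∧ p1) ∨ (p2 ∧ p1)) = max(0.26, 0.06) = 0.26
((p1 ∨ p2) ∨ ((p3 ∧ p1) ∨ (p2 ∧ p1))) = max(0.26, 0.26) = 0.26
(p3 → ((p1 ∨ p2) ∨ ((p3 ∧ p1) ∨ (p2 ∧ p1)))): min(1, 1 − 0.38 + 0.26) = 0.88
¬(p3 → ((p1 ∨ p2) ∨ ((p3 ∧ p1) ∨ (p2 ∧ p1)))): Łukasiewicz ¬ gives 1 − 0.88 = 0.12
((((p3 ∧ (p3 → p1)) ∧ p2) → (p1 → ¬p1)) ∧ ¬(p3 → ((p1 ∨ p2) ∨ ((p3 ∧ p1) ∨ (p2 ∧ p1))))) = min(1, 0.12) = 0.12
(p3 ∧ p1) = min(0.38, 0.26) = 0.26
(((((p3 ∧ (p3 → p1)) ∧ p2) → (p1 → ¬p1)) ∧ ¬(p3 → ((p1 ∨ p2) ∨ ((p3 ∧ p1) ∨ (p2 ∧ p1))))) ∨ (p3 ∧ p1)) = max(0.12, 0.26) = 0.26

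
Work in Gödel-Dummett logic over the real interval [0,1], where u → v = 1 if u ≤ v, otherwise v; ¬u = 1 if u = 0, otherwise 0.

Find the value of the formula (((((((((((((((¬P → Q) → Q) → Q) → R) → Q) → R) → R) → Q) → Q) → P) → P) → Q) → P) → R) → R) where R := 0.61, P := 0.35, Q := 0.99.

0.61

¬P: Gödel ¬ of 0.35 = 0 (operand ≠ 0)
(¬P → Q): 0 ≤ 0.99, so result = 1
((¬P → Q) → Q): 1 > 0.99, so result = 0.99
(((¬P → Q) → Q) → Q): 0.99 ≤ 0.99, so result = 1
((((¬P → Q) → Q) → Q) → R): 1 > 0.61, so result = 0.61
(((((¬P → Q) → Q) → Q) → R) → Q): 0.61 ≤ 0.99, so result = 1
((((((¬P → Q) → Q) → Q) → R) → Q) → R): 1 > 0.61, so result = 0.61
(((((((¬P → Q) → Q) → Q) → R) → Q) → R) → R): 0.61 ≤ 0.61, so result = 1
((((((((¬P → Q) → Q) → Q) → R) → Q) → R) → R) → Q): 1 > 0.99, so result = 0.99
(((((((((¬P → Q) → Q) → Q) → R) → Q) → R) → R) → Q) → Q): 0.99 ≤ 0.99, so result = 1
((((((((((¬P → Q) → Q) → Q) → R) → Q) → R) → R) → Q) → Q) → P): 1 > 0.35, so result = 0.35
(((((((((((¬P → Q) → Q) → Q) → R) → Q) → R) → R) → Q) → Q) → P) → P): 0.35 ≤ 0.35, so result = 1
((((((((((((¬P → Q) → Q) → Q) → R) → Q) → R) → R) → Q) → Q) → P) → P) → Q): 1 > 0.99, so result = 0.99
(((((((((((((¬P → Q) → Q) → Q) → R) → Q) → R) → R) → Q) → Q) → P) → P) → Q) → P): 0.99 > 0.35, so result = 0.35
((((((((((((((¬P → Q) → Q) → Q) → R) → Q) → R) → R) → Q) → Q) → P) → P) → Q) → P) → R): 0.35 ≤ 0.61, so result = 1
(((((((((((((((¬P → Q) → Q) → Q) → R) → Q) → R) → R) → Q) → Q) → P) → P) → Q) → P) → R) → R): 1 > 0.61, so result = 0.61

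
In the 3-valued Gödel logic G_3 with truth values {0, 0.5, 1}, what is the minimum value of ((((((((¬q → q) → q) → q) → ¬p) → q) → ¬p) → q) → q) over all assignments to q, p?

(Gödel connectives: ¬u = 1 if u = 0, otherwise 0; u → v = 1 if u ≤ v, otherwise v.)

0.50

The minimum is attained at q = 0.5, p = 0.5:
  ¬q: Gödel ¬ of 0.5 = 0 (operand ≠ 0)
  (¬q → q): 0 ≤ 0.5, so result = 1
  ((¬q → q) → q): 1 > 0.5, so result = 0.5
  (((¬q → q) → q) → q): 0.5 ≤ 0.5, so result = 1
  ¬p: Gödel ¬ of 0.5 = 0 (operand ≠ 0)
  ((((¬q → q) → q) → q) → ¬p): 1 > 0, so result = 0
  (((((¬q → q) → q) → q) → ¬p) → q): 0 ≤ 0.5, so result = 1
  ¬p: Gödel ¬ of 0.5 = 0 (operand ≠ 0)
  ((((((¬q → q) → q) → q) → ¬p) → q) → ¬p): 1 > 0, so result = 0
  (((((((¬q → q) → q) → q) → ¬p) → q) → ¬p) → q): 0 ≤ 0.5, so result = 1
  ((((((((¬q → q) → q) → q) → ¬p) → q) → ¬p) → q) → q): 1 > 0.5, so result = 0.5
Checking all 9 assignments confirms none give a value below 0.50.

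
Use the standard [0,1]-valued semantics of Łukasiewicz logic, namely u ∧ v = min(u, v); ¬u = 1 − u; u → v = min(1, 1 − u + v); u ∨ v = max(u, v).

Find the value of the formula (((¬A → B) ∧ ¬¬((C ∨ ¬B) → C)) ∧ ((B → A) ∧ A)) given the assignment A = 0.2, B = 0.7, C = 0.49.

¬A: Łukasiewicz ¬ gives 1 − 0.2 = 0.8
(¬A → B): min(1, 1 − 0.8 + 0.7) = 0.9
¬B: Łukasiewicz ¬ gives 1 − 0.7 = 0.3
(C ∨ ¬B) = max(0.49, 0.3) = 0.49
((C ∨ ¬B) → C): min(1, 1 − 0.49 + 0.49) = 1
¬((C ∨ ¬B) → C): Łukasiewicz ¬ gives 1 − 1 = 0
¬¬((C ∨ ¬B) → C): Łukasiewicz ¬ gives 1 − 0 = 1
((¬A → B) ∧ ¬¬((C ∨ ¬B) → C)) = min(0.9, 1) = 0.9
(B → A): min(1, 1 − 0.7 + 0.2) = 0.5
((B → A) ∧ A) = min(0.5, 0.2) = 0.2
(((¬A → B) ∧ ¬¬((C ∨ ¬B) → C)) ∧ ((B → A) ∧ A)) = min(0.9, 0.2) = 0.2

0.20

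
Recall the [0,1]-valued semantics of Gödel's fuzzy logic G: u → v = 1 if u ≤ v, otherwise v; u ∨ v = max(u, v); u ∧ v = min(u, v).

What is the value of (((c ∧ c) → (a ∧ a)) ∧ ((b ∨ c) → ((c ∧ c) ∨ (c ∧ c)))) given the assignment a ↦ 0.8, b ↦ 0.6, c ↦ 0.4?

0.40

(c ∧ c) = min(0.4, 0.4) = 0.4
(a ∧ a) = min(0.8, 0.8) = 0.8
((c ∧ c) → (a ∧ a)): 0.4 ≤ 0.8, so result = 1
(b ∨ c) = max(0.6, 0.4) = 0.6
(c ∧ c) = min(0.4, 0.4) = 0.4
(c ∧ c) = min(0.4, 0.4) = 0.4
((c ∧ c) ∨ (c ∧ c)) = max(0.4, 0.4) = 0.4
((b ∨ c) → ((c ∧ c) ∨ (c ∧ c))): 0.6 > 0.4, so result = 0.4
(((c ∧ c) → (a ∧ a)) ∧ ((b ∨ c) → ((c ∧ c) ∨ (c ∧ c)))) = min(1, 0.4) = 0.4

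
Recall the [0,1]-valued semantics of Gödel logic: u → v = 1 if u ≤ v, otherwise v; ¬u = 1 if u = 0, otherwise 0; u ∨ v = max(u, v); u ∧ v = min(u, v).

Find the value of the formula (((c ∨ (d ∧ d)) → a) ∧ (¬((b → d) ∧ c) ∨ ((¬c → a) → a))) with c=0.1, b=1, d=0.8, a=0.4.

0.40

(d ∧ d) = min(0.8, 0.8) = 0.8
(c ∨ (d ∧ d)) = max(0.1, 0.8) = 0.8
((c ∨ (d ∧ d)) → a): 0.8 > 0.4, so result = 0.4
(b → d): 1 > 0.8, so result = 0.8
((b → d) ∧ c) = min(0.8, 0.1) = 0.1
¬((b → d) ∧ c): Gödel ¬ of 0.1 = 0 (operand ≠ 0)
¬c: Gödel ¬ of 0.1 = 0 (operand ≠ 0)
(¬c → a): 0 ≤ 0.4, so result = 1
((¬c → a) → a): 1 > 0.4, so result = 0.4
(¬((b → d) ∧ c) ∨ ((¬c → a) → a)) = max(0, 0.4) = 0.4
(((c ∨ (d ∧ d)) → a) ∧ (¬((b → d) ∧ c) ∨ ((¬c → a) → a))) = min(0.4, 0.4) = 0.4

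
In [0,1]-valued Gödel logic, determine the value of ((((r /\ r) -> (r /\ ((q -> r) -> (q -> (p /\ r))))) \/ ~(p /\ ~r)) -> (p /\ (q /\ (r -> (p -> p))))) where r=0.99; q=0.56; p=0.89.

(r /\ r) = min(0.99, 0.99) = 0.99
(q -> r): 0.56 ≤ 0.99, so result = 1
(p /\ r) = min(0.89, 0.99) = 0.89
(q -> (p /\ r)): 0.56 ≤ 0.89, so result = 1
((q -> r) -> (q -> (p /\ r))): 1 ≤ 1, so result = 1
(r /\ ((q -> r) -> (q -> (p /\ r)))) = min(0.99, 1) = 0.99
((r /\ r) -> (r /\ ((q -> r) -> (q -> (p /\ r))))): 0.99 ≤ 0.99, so result = 1
~r: Gödel ¬ of 0.99 = 0 (operand ≠ 0)
(p /\ ~r) = min(0.89, 0) = 0
~(p /\ ~r): Gödel ¬ of 0 = 1 (operand is 0)
(((r /\ r) -> (r /\ ((q -> r) -> (q -> (p /\ r))))) \/ ~(p /\ ~r)) = max(1, 1) = 1
(p -> p): 0.89 ≤ 0.89, so result = 1
(r -> (p -> p)): 0.99 ≤ 1, so result = 1
(q /\ (r -> (p -> p))) = min(0.56, 1) = 0.56
(p /\ (q /\ (r -> (p -> p)))) = min(0.89, 0.56) = 0.56
((((r /\ r) -> (r /\ ((q -> r) -> (q -> (p /\ r))))) \/ ~(p /\ ~r)) -> (p /\ (q /\ (r -> (p -> p))))): 1 > 0.56, so result = 0.56

0.56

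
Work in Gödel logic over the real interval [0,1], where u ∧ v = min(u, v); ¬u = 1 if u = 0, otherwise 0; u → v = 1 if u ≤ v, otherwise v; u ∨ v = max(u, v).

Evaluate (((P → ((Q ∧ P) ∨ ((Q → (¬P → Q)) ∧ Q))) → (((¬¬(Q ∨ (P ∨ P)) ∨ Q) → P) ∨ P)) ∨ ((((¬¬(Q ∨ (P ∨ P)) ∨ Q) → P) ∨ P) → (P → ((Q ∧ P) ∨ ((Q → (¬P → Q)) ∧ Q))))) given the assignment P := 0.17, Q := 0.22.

1.00

(Q ∧ P) = min(0.22, 0.17) = 0.17
¬P: Gödel ¬ of 0.17 = 0 (operand ≠ 0)
(¬P → Q): 0 ≤ 0.22, so result = 1
(Q → (¬P → Q)): 0.22 ≤ 1, so result = 1
((Q → (¬P → Q)) ∧ Q) = min(1, 0.22) = 0.22
((Q ∧ P) ∨ ((Q → (¬P → Q)) ∧ Q)) = max(0.17, 0.22) = 0.22
(P → ((Q ∧ P) ∨ ((Q → (¬P → Q)) ∧ Q))): 0.17 ≤ 0.22, so result = 1
(P ∨ P) = max(0.17, 0.17) = 0.17
(Q ∨ (P ∨ P)) = max(0.22, 0.17) = 0.22
¬(Q ∨ (P ∨ P)): Gödel ¬ of 0.22 = 0 (operand ≠ 0)
¬¬(Q ∨ (P ∨ P)): Gödel ¬ of 0 = 1 (operand is 0)
(¬¬(Q ∨ (P ∨ P)) ∨ Q) = max(1, 0.22) = 1
((¬¬(Q ∨ (P ∨ P)) ∨ Q) → P): 1 > 0.17, so result = 0.17
(((¬¬(Q ∨ (P ∨ P)) ∨ Q) → P) ∨ P) = max(0.17, 0.17) = 0.17
((P → ((Q ∧ P) ∨ ((Q → (¬P → Q)) ∧ Q))) → (((¬¬(Q ∨ (P ∨ P)) ∨ Q) → P) ∨ P)): 1 > 0.17, so result = 0.17
(P ∨ P) = max(0.17, 0.17) = 0.17
(Q ∨ (P ∨ P)) = max(0.22, 0.17) = 0.22
¬(Q ∨ (P ∨ P)): Gödel ¬ of 0.22 = 0 (operand ≠ 0)
¬¬(Q ∨ (P ∨ P)): Gödel ¬ of 0 = 1 (operand is 0)
(¬¬(Q ∨ (P ∨ P)) ∨ Q) = max(1, 0.22) = 1
((¬¬(Q ∨ (P ∨ P)) ∨ Q) → P): 1 > 0.17, so result = 0.17
(((¬¬(Q ∨ (P ∨ P)) ∨ Q) → P) ∨ P) = max(0.17, 0.17) = 0.17
(Q ∧ P) = min(0.22, 0.17) = 0.17
¬P: Gödel ¬ of 0.17 = 0 (operand ≠ 0)
(¬P → Q): 0 ≤ 0.22, so result = 1
(Q → (¬P → Q)): 0.22 ≤ 1, so result = 1
((Q → (¬P → Q)) ∧ Q) = min(1, 0.22) = 0.22
((Q ∧ P) ∨ ((Q → (¬P → Q)) ∧ Q)) = max(0.17, 0.22) = 0.22
(P → ((Q ∧ P) ∨ ((Q → (¬P → Q)) ∧ Q))): 0.17 ≤ 0.22, so result = 1
((((¬¬(Q ∨ (P ∨ P)) ∨ Q) → P) ∨ P) → (P → ((Q ∧ P) ∨ ((Q → (¬P → Q)) ∧ Q)))): 0.17 ≤ 1, so result = 1
(((P → ((Q ∧ P) ∨ ((Q → (¬P → Q)) ∧ Q))) → (((¬¬(Q ∨ (P ∨ P)) ∨ Q) → P) ∨ P)) ∨ ((((¬¬(Q ∨ (P ∨ P)) ∨ Q) → P) ∨ P) → (P → ((Q ∧ P) ∨ ((Q → (¬P → Q)) ∧ Q))))) = max(0.17, 1) = 1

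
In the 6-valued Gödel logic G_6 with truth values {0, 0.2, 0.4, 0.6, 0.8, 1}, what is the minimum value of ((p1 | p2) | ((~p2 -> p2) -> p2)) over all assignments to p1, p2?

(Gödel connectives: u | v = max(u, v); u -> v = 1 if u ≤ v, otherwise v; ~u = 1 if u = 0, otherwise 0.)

The minimum is attained at p1 = 0, p2 = 0.2:
  (p1 | p2) = max(0, 0.2) = 0.2
  ~p2: Gödel ¬ of 0.2 = 0 (operand ≠ 0)
  (~p2 -> p2): 0 ≤ 0.2, so result = 1
  ((~p2 -> p2) -> p2): 1 > 0.2, so result = 0.2
  ((p1 | p2) | ((~p2 -> p2) -> p2)) = max(0.2, 0.2) = 0.2
Checking all 36 assignments confirms none give a value below 0.20.

0.20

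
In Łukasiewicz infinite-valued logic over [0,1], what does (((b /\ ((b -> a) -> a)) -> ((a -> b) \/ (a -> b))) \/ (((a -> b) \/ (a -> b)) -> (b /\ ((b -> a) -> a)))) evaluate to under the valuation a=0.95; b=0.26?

(b -> a): min(1, 1 − 0.26 + 0.95) = 1
((b -> a) -> a): min(1, 1 − 1 + 0.95) = 0.95
(b /\ ((b -> a) -> a)) = min(0.26, 0.95) = 0.26
(a -> b): min(1, 1 − 0.95 + 0.26) = 0.31
(a -> b): min(1, 1 − 0.95 + 0.26) = 0.31
((a -> b) \/ (a -> b)) = max(0.31, 0.31) = 0.31
((b /\ ((b -> a) -> a)) -> ((a -> b) \/ (a -> b))): min(1, 1 − 0.26 + 0.31) = 1
(a -> b): min(1, 1 − 0.95 + 0.26) = 0.31
(a -> b): min(1, 1 − 0.95 + 0.26) = 0.31
((a -> b) \/ (a -> b)) = max(0.31, 0.31) = 0.31
(b -> a): min(1, 1 − 0.26 + 0.95) = 1
((b -> a) -> a): min(1, 1 − 1 + 0.95) = 0.95
(b /\ ((b -> a) -> a)) = min(0.26, 0.95) = 0.26
(((a -> b) \/ (a -> b)) -> (b /\ ((b -> a) -> a))): min(1, 1 − 0.31 + 0.26) = 0.95
(((b /\ ((b -> a) -> a)) -> ((a -> b) \/ (a -> b))) \/ (((a -> b) \/ (a -> b)) -> (b /\ ((b -> a) -> a)))) = max(1, 0.95) = 1

1.00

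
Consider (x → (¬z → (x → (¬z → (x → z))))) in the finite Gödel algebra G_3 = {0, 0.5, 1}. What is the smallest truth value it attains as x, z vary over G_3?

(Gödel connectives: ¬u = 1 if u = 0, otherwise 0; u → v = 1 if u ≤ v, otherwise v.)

0.00

The minimum is attained at x = 0.5, z = 0:
  ¬z: Gödel ¬ of 0 = 1 (operand is 0)
  ¬z: Gödel ¬ of 0 = 1 (operand is 0)
  (x → z): 0.5 > 0, so result = 0
  (¬z → (x → z)): 1 > 0, so result = 0
  (x → (¬z → (x → z))): 0.5 > 0, so result = 0
  (¬z → (x → (¬z → (x → z)))): 1 > 0, so result = 0
  (x → (¬z → (x → (¬z → (x → z))))): 0.5 > 0, so result = 0
Checking all 9 assignments confirms none give a value below 0.00.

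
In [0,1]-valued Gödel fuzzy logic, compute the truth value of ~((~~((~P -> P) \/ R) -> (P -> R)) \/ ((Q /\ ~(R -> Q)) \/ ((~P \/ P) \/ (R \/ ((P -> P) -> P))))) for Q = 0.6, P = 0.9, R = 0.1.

0.00

~P: Gödel ¬ of 0.9 = 0 (operand ≠ 0)
(~P -> P): 0 ≤ 0.9, so result = 1
((~P -> P) \/ R) = max(1, 0.1) = 1
~((~P -> P) \/ R): Gödel ¬ of 1 = 0 (operand ≠ 0)
~~((~P -> P) \/ R): Gödel ¬ of 0 = 1 (operand is 0)
(P -> R): 0.9 > 0.1, so result = 0.1
(~~((~P -> P) \/ R) -> (P -> R)): 1 > 0.1, so result = 0.1
(R -> Q): 0.1 ≤ 0.6, so result = 1
~(R -> Q): Gödel ¬ of 1 = 0 (operand ≠ 0)
(Q /\ ~(R -> Q)) = min(0.6, 0) = 0
~P: Gödel ¬ of 0.9 = 0 (operand ≠ 0)
(~P \/ P) = max(0, 0.9) = 0.9
(P -> P): 0.9 ≤ 0.9, so result = 1
((P -> P) -> P): 1 > 0.9, so result = 0.9
(R \/ ((P -> P) -> P)) = max(0.1, 0.9) = 0.9
((~P \/ P) \/ (R \/ ((P -> P) -> P))) = max(0.9, 0.9) = 0.9
((Q /\ ~(R -> Q)) \/ ((~P \/ P) \/ (R \/ ((P -> P) -> P)))) = max(0, 0.9) = 0.9
((~~((~P -> P) \/ R) -> (P -> R)) \/ ((Q /\ ~(R -> Q)) \/ ((~P \/ P) \/ (R \/ ((P -> P) -> P))))) = max(0.1, 0.9) = 0.9
~((~~((~P -> P) \/ R) -> (P -> R)) \/ ((Q /\ ~(R -> Q)) \/ ((~P \/ P) \/ (R \/ ((P -> P) -> P))))): Gödel ¬ of 0.9 = 0 (operand ≠ 0)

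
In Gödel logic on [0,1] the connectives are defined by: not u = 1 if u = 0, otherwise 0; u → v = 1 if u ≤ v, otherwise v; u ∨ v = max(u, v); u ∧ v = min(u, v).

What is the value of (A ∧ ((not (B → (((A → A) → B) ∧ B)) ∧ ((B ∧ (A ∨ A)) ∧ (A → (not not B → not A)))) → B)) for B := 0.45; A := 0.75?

0.75

(A → A): 0.75 ≤ 0.75, so result = 1
((A → A) → B): 1 > 0.45, so result = 0.45
(((A → A) → B) ∧ B) = min(0.45, 0.45) = 0.45
(B → (((A → A) → B) ∧ B)): 0.45 ≤ 0.45, so result = 1
not (B → (((A → A) → B) ∧ B)): Gödel ¬ of 1 = 0 (operand ≠ 0)
(A ∨ A) = max(0.75, 0.75) = 0.75
(B ∧ (A ∨ A)) = min(0.45, 0.75) = 0.45
not B: Gödel ¬ of 0.45 = 0 (operand ≠ 0)
not not B: Gödel ¬ of 0 = 1 (operand is 0)
not A: Gödel ¬ of 0.75 = 0 (operand ≠ 0)
(not not B → not A): 1 > 0, so result = 0
(A → (not not B → not A)): 0.75 > 0, so result = 0
((B ∧ (A ∨ A)) ∧ (A → (not not B → not A))) = min(0.45, 0) = 0
(not (B → (((A → A) → B) ∧ B)) ∧ ((B ∧ (A ∨ A)) ∧ (A → (not not B → not A)))) = min(0, 0) = 0
((not (B → (((A → A) → B) ∧ B)) ∧ ((B ∧ (A ∨ A)) ∧ (A → (not not B → not A)))) → B): 0 ≤ 0.45, so result = 1
(A ∧ ((not (B → (((A → A) → B) ∧ B)) ∧ ((B ∧ (A ∨ A)) ∧ (A → (not not B → not A)))) → B)) = min(0.75, 1) = 0.75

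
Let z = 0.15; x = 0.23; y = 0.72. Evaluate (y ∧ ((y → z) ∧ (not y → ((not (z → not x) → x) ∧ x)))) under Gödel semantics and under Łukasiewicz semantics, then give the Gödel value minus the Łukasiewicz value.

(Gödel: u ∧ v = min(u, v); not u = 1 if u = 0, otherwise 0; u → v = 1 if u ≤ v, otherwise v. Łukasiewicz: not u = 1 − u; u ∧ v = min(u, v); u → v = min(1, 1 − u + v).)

-0.28

Gödel evaluation:
  (y → z): 0.72 > 0.15, so result = 0.15
  not y: Gödel ¬ of 0.72 = 0 (operand ≠ 0)
  not x: Gödel ¬ of 0.23 = 0 (operand ≠ 0)
  (z → not x): 0.15 > 0, so result = 0
  not (z → not x): Gödel ¬ of 0 = 1 (operand is 0)
  (not (z → not x) → x): 1 > 0.23, so result = 0.23
  ((not (z → not x) → x) ∧ x) = min(0.23, 0.23) = 0.23
  (not y → ((not (z → not x) → x) ∧ x)): 0 ≤ 0.23, so result = 1
  ((y → z) ∧ (not y → ((not (z → not x) → x) ∧ x))) = min(0.15, 1) = 0.15
  (y ∧ ((y → z) ∧ (not y → ((not (z → not x) → x) ∧ x)))) = min(0.72, 0.15) = 0.15
  Gödel value = 0.15
Łukasiewicz evaluation:
  (y → z): min(1, 1 − 0.72 + 0.15) = 0.43
  not y: Łukasiewicz ¬ gives 1 − 0.72 = 0.28
  not x: Łukasiewicz ¬ gives 1 − 0.23 = 0.77
  (z → not x): min(1, 1 − 0.15 + 0.77) = 1
  not (z → not x): Łukasiewicz ¬ gives 1 − 1 = 0
  (not (z → not x) → x): min(1, 1 − 0 + 0.23) = 1
  ((not (z → not x) → x) ∧ x) = min(1, 0.23) = 0.23
  (not y → ((not (z → not x) → x) ∧ x)): min(1, 1 − 0.28 + 0.23) = 0.95
  ((y → z) ∧ (not y → ((not (z → not x) → x) ∧ x))) = min(0.43, 0.95) = 0.43
  (y ∧ ((y → z) ∧ (not y → ((not (z → not x) → x) ∧ x)))) = min(0.72, 0.43) = 0.43
  Łukasiewicz value = 0.43
Difference: 0.15 − 0.43 = -0.28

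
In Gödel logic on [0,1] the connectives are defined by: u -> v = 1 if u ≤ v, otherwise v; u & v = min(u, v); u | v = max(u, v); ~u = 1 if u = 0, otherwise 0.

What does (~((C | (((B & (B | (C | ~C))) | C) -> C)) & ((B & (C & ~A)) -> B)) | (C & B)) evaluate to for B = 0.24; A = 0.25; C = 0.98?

~C: Gödel ¬ of 0.98 = 0 (operand ≠ 0)
(C | ~C) = max(0.98, 0) = 0.98
(B | (C | ~C)) = max(0.24, 0.98) = 0.98
(B & (B | (C | ~C))) = min(0.24, 0.98) = 0.24
((B & (B | (C | ~C))) | C) = max(0.24, 0.98) = 0.98
(((B & (B | (C | ~C))) | C) -> C): 0.98 ≤ 0.98, so result = 1
(C | (((B & (B | (C | ~C))) | C) -> C)) = max(0.98, 1) = 1
~A: Gödel ¬ of 0.25 = 0 (operand ≠ 0)
(C & ~A) = min(0.98, 0) = 0
(B & (C & ~A)) = min(0.24, 0) = 0
((B & (C & ~A)) -> B): 0 ≤ 0.24, so result = 1
((C | (((B & (B | (C | ~C))) | C) -> C)) & ((B & (C & ~A)) -> B)) = min(1, 1) = 1
~((C | (((B & (B | (C | ~C))) | C) -> C)) & ((B & (C & ~A)) -> B)): Gödel ¬ of 1 = 0 (operand ≠ 0)
(C & B) = min(0.98, 0.24) = 0.24
(~((C | (((B & (B | (C | ~C))) | C) -> C)) & ((B & (C & ~A)) -> B)) | (C & B)) = max(0, 0.24) = 0.24

0.24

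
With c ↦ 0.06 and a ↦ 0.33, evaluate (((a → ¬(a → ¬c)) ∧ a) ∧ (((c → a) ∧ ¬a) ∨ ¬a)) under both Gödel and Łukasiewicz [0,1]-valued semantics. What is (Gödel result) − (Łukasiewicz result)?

Gödel evaluation:
  ¬c: Gödel ¬ of 0.06 = 0 (operand ≠ 0)
  (a → ¬c): 0.33 > 0, so result = 0
  ¬(a → ¬c): Gödel ¬ of 0 = 1 (operand is 0)
  (a → ¬(a → ¬c)): 0.33 ≤ 1, so result = 1
  ((a → ¬(a → ¬c)) ∧ a) = min(1, 0.33) = 0.33
  (c → a): 0.06 ≤ 0.33, so result = 1
  ¬a: Gödel ¬ of 0.33 = 0 (operand ≠ 0)
  ((c → a) ∧ ¬a) = min(1, 0) = 0
  ¬a: Gödel ¬ of 0.33 = 0 (operand ≠ 0)
  (((c → a) ∧ ¬a) ∨ ¬a) = max(0, 0) = 0
  (((a → ¬(a → ¬c)) ∧ a) ∧ (((c → a) ∧ ¬a) ∨ ¬a)) = min(0.33, 0) = 0
  Gödel value = 0
Łukasiewicz evaluation:
  ¬c: Łukasiewicz ¬ gives 1 − 0.06 = 0.94
  (a → ¬c): min(1, 1 − 0.33 + 0.94) = 1
  ¬(a → ¬c): Łukasiewicz ¬ gives 1 − 1 = 0
  (a → ¬(a → ¬c)): min(1, 1 − 0.33 + 0) = 0.67
  ((a → ¬(a → ¬c)) ∧ a) = min(0.67, 0.33) = 0.33
  (c → a): min(1, 1 − 0.06 + 0.33) = 1
  ¬a: Łukasiewicz ¬ gives 1 − 0.33 = 0.67
  ((c → a) ∧ ¬a) = min(1, 0.67) = 0.67
  ¬a: Łukasiewicz ¬ gives 1 − 0.33 = 0.67
  (((c → a) ∧ ¬a) ∨ ¬a) = max(0.67, 0.67) = 0.67
  (((a → ¬(a → ¬c)) ∧ a) ∧ (((c → a) ∧ ¬a) ∨ ¬a)) = min(0.33, 0.67) = 0.33
  Łukasiewicz value = 0.33
Difference: 0 − 0.33 = -0.33

-0.33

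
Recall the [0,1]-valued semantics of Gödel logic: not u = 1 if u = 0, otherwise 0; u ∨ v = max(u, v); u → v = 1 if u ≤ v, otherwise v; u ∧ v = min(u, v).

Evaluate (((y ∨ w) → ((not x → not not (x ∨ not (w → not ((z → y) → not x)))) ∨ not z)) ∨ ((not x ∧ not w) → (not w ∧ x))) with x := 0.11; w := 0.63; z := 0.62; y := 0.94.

(y ∨ w) = max(0.94, 0.63) = 0.94
not x: Gödel ¬ of 0.11 = 0 (operand ≠ 0)
(z → y): 0.62 ≤ 0.94, so result = 1
not x: Gödel ¬ of 0.11 = 0 (operand ≠ 0)
((z → y) → not x): 1 > 0, so result = 0
not ((z → y) → not x): Gödel ¬ of 0 = 1 (operand is 0)
(w → not ((z → y) → not x)): 0.63 ≤ 1, so result = 1
not (w → not ((z → y) → not x)): Gödel ¬ of 1 = 0 (operand ≠ 0)
(x ∨ not (w → not ((z → y) → not x))) = max(0.11, 0) = 0.11
not (x ∨ not (w → not ((z → y) → not x))): Gödel ¬ of 0.11 = 0 (operand ≠ 0)
not not (x ∨ not (w → not ((z → y) → not x))): Gödel ¬ of 0 = 1 (operand is 0)
(not x → not not (x ∨ not (w → not ((z → y) → not x)))): 0 ≤ 1, so result = 1
not z: Gödel ¬ of 0.62 = 0 (operand ≠ 0)
((not x → not not (x ∨ not (w → not ((z → y) → not x)))) ∨ not z) = max(1, 0) = 1
((y ∨ w) → ((not x → not not (x ∨ not (w → not ((z → y) → not x)))) ∨ not z)): 0.94 ≤ 1, so result = 1
not x: Gödel ¬ of 0.11 = 0 (operand ≠ 0)
not w: Gödel ¬ of 0.63 = 0 (operand ≠ 0)
(not x ∧ not w) = min(0, 0) = 0
not w: Gödel ¬ of 0.63 = 0 (operand ≠ 0)
(not w ∧ x) = min(0, 0.11) = 0
((not x ∧ not w) → (not w ∧ x)): 0 ≤ 0, so result = 1
(((y ∨ w) → ((not x → not not (x ∨ not (w → not ((z → y) → not x)))) ∨ not z)) ∨ ((not x ∧ not w) → (not w ∧ x))) = max(1, 1) = 1

1.00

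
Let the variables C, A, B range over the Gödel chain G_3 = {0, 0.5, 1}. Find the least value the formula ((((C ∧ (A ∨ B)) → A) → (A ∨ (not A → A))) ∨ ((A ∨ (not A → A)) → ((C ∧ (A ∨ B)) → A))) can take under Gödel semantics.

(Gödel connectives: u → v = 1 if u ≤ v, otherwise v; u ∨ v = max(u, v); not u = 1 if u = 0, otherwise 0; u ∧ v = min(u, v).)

Every assignment gives 1. For instance at C = 0, A = 0, B = 0:
  (A ∨ B) = max(0, 0) = 0
  (C ∧ (A ∨ B)) = min(0, 0) = 0
  ((C ∧ (A ∨ B)) → A): 0 ≤ 0, so result = 1
  not A: Gödel ¬ of 0 = 1 (operand is 0)
  (not A → A): 1 > 0, so result = 0
  (A ∨ (not A → A)) = max(0, 0) = 0
  (((C ∧ (A ∨ B)) → A) → (A ∨ (not A → A))): 1 > 0, so result = 0
  not A: Gödel ¬ of 0 = 1 (operand is 0)
  (not A → A): 1 > 0, so result = 0
  (A ∨ (not A → A)) = max(0, 0) = 0
  (A ∨ B) = max(0, 0) = 0
  (C ∧ (A ∨ B)) = min(0, 0) = 0
  ((C ∧ (A ∨ B)) → A): 0 ≤ 0, so result = 1
  ((A ∨ (not A → A)) → ((C ∧ (A ∨ B)) → A)): 0 ≤ 1, so result = 1
  ((((C ∧ (A ∨ B)) → A) → (A ∨ (not A → A))) ∨ ((A ∨ (not A → A)) → ((C ∧ (A ∨ B)) → A))) = max(0, 1) = 1
All 27 assignments give value 1 — the formula is a G_3-tautology.

1.00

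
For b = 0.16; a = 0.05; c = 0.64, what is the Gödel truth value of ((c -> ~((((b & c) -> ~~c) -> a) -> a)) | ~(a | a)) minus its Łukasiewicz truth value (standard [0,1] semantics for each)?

-0.95

Gödel evaluation:
  (b & c) = min(0.16, 0.64) = 0.16
  ~c: Gödel ¬ of 0.64 = 0 (operand ≠ 0)
  ~~c: Gödel ¬ of 0 = 1 (operand is 0)
  ((b & c) -> ~~c): 0.16 ≤ 1, so result = 1
  (((b & c) -> ~~c) -> a): 1 > 0.05, so result = 0.05
  ((((b & c) -> ~~c) -> a) -> a): 0.05 ≤ 0.05, so result = 1
  ~((((b & c) -> ~~c) -> a) -> a): Gödel ¬ of 1 = 0 (operand ≠ 0)
  (c -> ~((((b & c) -> ~~c) -> a) -> a)): 0.64 > 0, so result = 0
  (a | a) = max(0.05, 0.05) = 0.05
  ~(a | a): Gödel ¬ of 0.05 = 0 (operand ≠ 0)
  ((c -> ~((((b & c) -> ~~c) -> a) -> a)) | ~(a | a)) = max(0, 0) = 0
  Gödel value = 0
Łukasiewicz evaluation:
  (b & c) = min(0.16, 0.64) = 0.16
  ~c: Łukasiewicz ¬ gives 1 − 0.64 = 0.36
  ~~c: Łukasiewicz ¬ gives 1 − 0.36 = 0.64
  ((b & c) -> ~~c): min(1, 1 − 0.16 + 0.64) = 1
  (((b & c) -> ~~c) -> a): min(1, 1 − 1 + 0.05) = 0.05
  ((((b & c) -> ~~c) -> a) -> a): min(1, 1 − 0.05 + 0.05) = 1
  ~((((b & c) -> ~~c) -> a) -> a): Łukasiewicz ¬ gives 1 − 1 = 0
  (c -> ~((((b & c) -> ~~c) -> a) -> a)): min(1, 1 − 0.64 + 0) = 0.36
  (a | a) = max(0.05, 0.05) = 0.05
  ~(a | a): Łukasiewicz ¬ gives 1 − 0.05 = 0.95
  ((c -> ~((((b & c) -> ~~c) -> a) -> a)) | ~(a | a)) = max(0.36, 0.95) = 0.95
  Łukasiewicz value = 0.95
Difference: 0 − 0.95 = -0.95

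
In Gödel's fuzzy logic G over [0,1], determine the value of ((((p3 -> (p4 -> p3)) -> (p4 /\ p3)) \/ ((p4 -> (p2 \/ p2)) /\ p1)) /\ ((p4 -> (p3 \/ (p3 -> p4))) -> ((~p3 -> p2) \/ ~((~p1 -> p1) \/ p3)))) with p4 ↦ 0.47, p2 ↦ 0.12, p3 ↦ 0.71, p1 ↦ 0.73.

(p4 -> p3): 0.47 ≤ 0.71, so result = 1
(p3 -> (p4 -> p3)): 0.71 ≤ 1, so result = 1
(p4 /\ p3) = min(0.47, 0.71) = 0.47
((p3 -> (p4 -> p3)) -> (p4 /\ p3)): 1 > 0.47, so result = 0.47
(p2 \/ p2) = max(0.12, 0.12) = 0.12
(p4 -> (p2 \/ p2)): 0.47 > 0.12, so result = 0.12
((p4 -> (p2 \/ p2)) /\ p1) = min(0.12, 0.73) = 0.12
(((p3 -> (p4 -> p3)) -> (p4 /\ p3)) \/ ((p4 -> (p2 \/ p2)) /\ p1)) = max(0.47, 0.12) = 0.47
(p3 -> p4): 0.71 > 0.47, so result = 0.47
(p3 \/ (p3 -> p4)) = max(0.71, 0.47) = 0.71
(p4 -> (p3 \/ (p3 -> p4))): 0.47 ≤ 0.71, so result = 1
~p3: Gödel ¬ of 0.71 = 0 (operand ≠ 0)
(~p3 -> p2): 0 ≤ 0.12, so result = 1
~p1: Gödel ¬ of 0.73 = 0 (operand ≠ 0)
(~p1 -> p1): 0 ≤ 0.73, so result = 1
((~p1 -> p1) \/ p3) = max(1, 0.71) = 1
~((~p1 -> p1) \/ p3): Gödel ¬ of 1 = 0 (operand ≠ 0)
((~p3 -> p2) \/ ~((~p1 -> p1) \/ p3)) = max(1, 0) = 1
((p4 -> (p3 \/ (p3 -> p4))) -> ((~p3 -> p2) \/ ~((~p1 -> p1) \/ p3))): 1 ≤ 1, so result = 1
((((p3 -> (p4 -> p3)) -> (p4 /\ p3)) \/ ((p4 -> (p2 \/ p2)) /\ p1)) /\ ((p4 -> (p3 \/ (p3 -> p4))) -> ((~p3 -> p2) \/ ~((~p1 -> p1) \/ p3)))) = min(0.47, 1) = 0.47

0.47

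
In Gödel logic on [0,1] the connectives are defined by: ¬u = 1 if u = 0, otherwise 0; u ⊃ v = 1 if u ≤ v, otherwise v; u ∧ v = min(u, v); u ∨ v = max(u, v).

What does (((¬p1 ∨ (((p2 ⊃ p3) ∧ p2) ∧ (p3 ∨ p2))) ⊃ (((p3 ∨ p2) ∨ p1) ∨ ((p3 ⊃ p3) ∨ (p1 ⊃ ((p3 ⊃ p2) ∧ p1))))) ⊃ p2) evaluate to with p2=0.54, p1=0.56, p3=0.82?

0.54

¬p1: Gödel ¬ of 0.56 = 0 (operand ≠ 0)
(p2 ⊃ p3): 0.54 ≤ 0.82, so result = 1
((p2 ⊃ p3) ∧ p2) = min(1, 0.54) = 0.54
(p3 ∨ p2) = max(0.82, 0.54) = 0.82
(((p2 ⊃ p3) ∧ p2) ∧ (p3 ∨ p2)) = min(0.54, 0.82) = 0.54
(¬p1 ∨ (((p2 ⊃ p3) ∧ p2) ∧ (p3 ∨ p2))) = max(0, 0.54) = 0.54
(p3 ∨ p2) = max(0.82, 0.54) = 0.82
((p3 ∨ p2) ∨ p1) = max(0.82, 0.56) = 0.82
(p3 ⊃ p3): 0.82 ≤ 0.82, so result = 1
(p3 ⊃ p2): 0.82 > 0.54, so result = 0.54
((p3 ⊃ p2) ∧ p1) = min(0.54, 0.56) = 0.54
(p1 ⊃ ((p3 ⊃ p2) ∧ p1)): 0.56 > 0.54, so result = 0.54
((p3 ⊃ p3) ∨ (p1 ⊃ ((p3 ⊃ p2) ∧ p1))) = max(1, 0.54) = 1
(((p3 ∨ p2) ∨ p1) ∨ ((p3 ⊃ p3) ∨ (p1 ⊃ ((p3 ⊃ p2) ∧ p1)))) = max(0.82, 1) = 1
((¬p1 ∨ (((p2 ⊃ p3) ∧ p2) ∧ (p3 ∨ p2))) ⊃ (((p3 ∨ p2) ∨ p1) ∨ ((p3 ⊃ p3) ∨ (p1 ⊃ ((p3 ⊃ p2) ∧ p1))))): 0.54 ≤ 1, so result = 1
(((¬p1 ∨ (((p2 ⊃ p3) ∧ p2) ∧ (p3 ∨ p2))) ⊃ (((p3 ∨ p2) ∨ p1) ∨ ((p3 ⊃ p3) ∨ (p1 ⊃ ((p3 ⊃ p2) ∧ p1))))) ⊃ p2): 1 > 0.54, so result = 0.54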